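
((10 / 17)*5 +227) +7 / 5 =19664 / 85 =231.34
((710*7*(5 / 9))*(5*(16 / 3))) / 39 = 1988000 / 1053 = 1887.94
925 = 925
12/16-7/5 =-13/20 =-0.65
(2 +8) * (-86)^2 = 73960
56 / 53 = 1.06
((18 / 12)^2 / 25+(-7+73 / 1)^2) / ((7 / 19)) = 8276571 / 700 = 11823.67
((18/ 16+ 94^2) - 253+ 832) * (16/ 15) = 150658/ 15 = 10043.87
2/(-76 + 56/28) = -1/37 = -0.03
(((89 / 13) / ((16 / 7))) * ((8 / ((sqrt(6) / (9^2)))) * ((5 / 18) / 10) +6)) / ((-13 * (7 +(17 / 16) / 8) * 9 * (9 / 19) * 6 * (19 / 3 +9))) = -23674 * sqrt(6) / 95818437 - 47348 / 95818437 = -0.00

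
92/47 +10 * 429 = 201722/47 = 4291.96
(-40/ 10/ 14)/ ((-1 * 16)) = 1/ 56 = 0.02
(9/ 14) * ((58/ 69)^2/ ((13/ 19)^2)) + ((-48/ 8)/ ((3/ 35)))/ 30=-2559043/ 1877421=-1.36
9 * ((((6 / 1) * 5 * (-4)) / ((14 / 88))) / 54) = -880 / 7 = -125.71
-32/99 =-0.32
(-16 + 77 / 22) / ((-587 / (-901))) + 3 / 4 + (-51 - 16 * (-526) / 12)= 4451081 / 7044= 631.90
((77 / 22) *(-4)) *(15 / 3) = -70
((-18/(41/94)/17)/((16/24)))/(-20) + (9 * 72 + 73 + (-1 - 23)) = 4859359/6970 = 697.18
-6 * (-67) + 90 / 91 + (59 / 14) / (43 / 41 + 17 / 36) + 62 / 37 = 407.44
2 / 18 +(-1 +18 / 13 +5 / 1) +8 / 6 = 799 / 117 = 6.83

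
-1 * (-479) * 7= 3353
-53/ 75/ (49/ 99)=-1749/ 1225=-1.43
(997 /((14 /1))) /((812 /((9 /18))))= 997 /22736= 0.04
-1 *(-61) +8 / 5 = 313 / 5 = 62.60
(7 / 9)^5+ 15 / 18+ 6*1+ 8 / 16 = 449833 / 59049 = 7.62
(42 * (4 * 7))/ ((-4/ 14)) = -4116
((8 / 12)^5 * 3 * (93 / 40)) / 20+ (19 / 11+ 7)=65141 / 7425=8.77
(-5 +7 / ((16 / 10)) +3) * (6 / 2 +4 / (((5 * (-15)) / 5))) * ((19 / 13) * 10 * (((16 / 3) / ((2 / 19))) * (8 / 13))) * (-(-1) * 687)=1030386416 / 507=2032320.35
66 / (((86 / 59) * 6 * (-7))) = -649 / 602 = -1.08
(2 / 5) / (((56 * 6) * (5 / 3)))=1 / 1400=0.00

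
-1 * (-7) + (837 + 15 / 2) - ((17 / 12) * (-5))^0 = 1701 / 2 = 850.50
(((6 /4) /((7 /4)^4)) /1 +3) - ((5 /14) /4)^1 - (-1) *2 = 97397 /19208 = 5.07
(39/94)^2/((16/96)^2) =13689/2209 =6.20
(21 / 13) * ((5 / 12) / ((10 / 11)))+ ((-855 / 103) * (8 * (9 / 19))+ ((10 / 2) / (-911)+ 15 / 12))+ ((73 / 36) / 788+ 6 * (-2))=-41.47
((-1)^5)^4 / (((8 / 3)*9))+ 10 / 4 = 61 / 24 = 2.54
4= 4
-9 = -9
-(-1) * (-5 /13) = -5 /13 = -0.38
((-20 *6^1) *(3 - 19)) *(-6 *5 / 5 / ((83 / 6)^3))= -2488320 / 571787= -4.35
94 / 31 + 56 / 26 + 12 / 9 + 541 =661951 / 1209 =547.52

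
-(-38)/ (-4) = -19/ 2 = -9.50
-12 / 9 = -1.33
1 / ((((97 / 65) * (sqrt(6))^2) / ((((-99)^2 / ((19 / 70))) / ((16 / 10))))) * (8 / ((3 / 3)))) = 37162125 / 117952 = 315.06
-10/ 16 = -5/ 8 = -0.62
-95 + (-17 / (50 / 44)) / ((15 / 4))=-37121 / 375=-98.99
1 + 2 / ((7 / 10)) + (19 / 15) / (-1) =272 / 105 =2.59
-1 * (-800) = 800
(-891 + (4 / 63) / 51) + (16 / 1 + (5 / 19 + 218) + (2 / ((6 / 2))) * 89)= -36469616 / 61047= -597.40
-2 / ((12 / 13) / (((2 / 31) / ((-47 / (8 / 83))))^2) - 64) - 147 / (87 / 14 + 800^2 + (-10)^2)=-90305272272398 / 393166127586881045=-0.00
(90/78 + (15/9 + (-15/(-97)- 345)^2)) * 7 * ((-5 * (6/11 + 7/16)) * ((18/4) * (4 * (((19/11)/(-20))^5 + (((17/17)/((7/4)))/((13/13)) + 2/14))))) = -5835996150908594963809917/110946317740544000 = -52601981.48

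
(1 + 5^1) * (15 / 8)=45 / 4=11.25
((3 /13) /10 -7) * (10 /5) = -13.95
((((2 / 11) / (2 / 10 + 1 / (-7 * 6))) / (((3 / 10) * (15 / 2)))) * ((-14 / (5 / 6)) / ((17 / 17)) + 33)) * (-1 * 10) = -30240 / 407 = -74.30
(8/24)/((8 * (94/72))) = 3/94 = 0.03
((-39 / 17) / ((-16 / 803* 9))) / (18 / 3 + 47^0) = 10439 / 5712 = 1.83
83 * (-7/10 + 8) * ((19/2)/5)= 115121/100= 1151.21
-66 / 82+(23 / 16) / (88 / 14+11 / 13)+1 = 168885 / 425744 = 0.40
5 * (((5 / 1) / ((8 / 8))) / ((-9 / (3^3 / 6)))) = -25 / 2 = -12.50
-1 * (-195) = 195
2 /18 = 1 /9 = 0.11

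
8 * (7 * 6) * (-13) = -4368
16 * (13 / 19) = 208 / 19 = 10.95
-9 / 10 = -0.90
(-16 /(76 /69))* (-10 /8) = 345 /19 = 18.16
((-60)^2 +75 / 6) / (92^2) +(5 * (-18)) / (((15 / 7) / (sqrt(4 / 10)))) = 7225 / 16928-42 * sqrt(10) / 5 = -26.14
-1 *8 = -8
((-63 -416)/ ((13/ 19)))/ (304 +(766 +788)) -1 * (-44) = 43.62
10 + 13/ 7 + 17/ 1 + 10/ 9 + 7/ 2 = 4217/ 126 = 33.47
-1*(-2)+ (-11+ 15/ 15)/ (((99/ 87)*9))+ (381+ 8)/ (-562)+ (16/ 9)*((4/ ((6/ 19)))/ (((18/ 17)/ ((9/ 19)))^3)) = 141457379/ 60255954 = 2.35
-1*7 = -7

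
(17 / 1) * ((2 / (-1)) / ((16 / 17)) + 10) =1071 / 8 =133.88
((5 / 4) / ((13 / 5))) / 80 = 5 / 832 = 0.01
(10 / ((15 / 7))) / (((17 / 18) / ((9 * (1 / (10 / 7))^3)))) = 64827 / 4250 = 15.25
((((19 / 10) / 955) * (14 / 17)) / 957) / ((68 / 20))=133 / 264127215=0.00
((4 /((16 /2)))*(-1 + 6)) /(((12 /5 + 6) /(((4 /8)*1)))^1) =25 /168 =0.15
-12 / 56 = -3 / 14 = -0.21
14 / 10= 7 / 5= 1.40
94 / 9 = 10.44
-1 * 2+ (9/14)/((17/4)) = -1.85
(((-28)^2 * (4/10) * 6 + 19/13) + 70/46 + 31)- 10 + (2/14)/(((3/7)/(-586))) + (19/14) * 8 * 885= 355354397/31395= 11318.82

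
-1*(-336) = 336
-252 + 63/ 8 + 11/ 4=-1931/ 8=-241.38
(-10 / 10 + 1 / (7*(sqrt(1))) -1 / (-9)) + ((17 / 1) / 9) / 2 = 0.20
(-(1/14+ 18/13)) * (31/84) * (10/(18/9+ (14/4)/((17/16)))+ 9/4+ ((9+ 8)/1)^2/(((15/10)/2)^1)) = -16454645/78624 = -209.28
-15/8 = -1.88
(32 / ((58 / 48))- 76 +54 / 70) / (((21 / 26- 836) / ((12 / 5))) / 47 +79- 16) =-725530728 / 827485855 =-0.88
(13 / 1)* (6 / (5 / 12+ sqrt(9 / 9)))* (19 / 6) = 2964 / 17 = 174.35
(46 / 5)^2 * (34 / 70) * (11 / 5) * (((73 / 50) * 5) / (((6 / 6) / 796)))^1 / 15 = 11496435368 / 328125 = 35036.76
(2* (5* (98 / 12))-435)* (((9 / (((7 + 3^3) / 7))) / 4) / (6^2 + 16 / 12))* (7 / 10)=-3339 / 1088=-3.07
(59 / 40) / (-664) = -59 / 26560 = -0.00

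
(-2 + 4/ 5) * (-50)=60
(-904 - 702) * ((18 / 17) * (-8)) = 231264 / 17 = 13603.76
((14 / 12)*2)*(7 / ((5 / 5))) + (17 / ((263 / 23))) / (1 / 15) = 30482 / 789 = 38.63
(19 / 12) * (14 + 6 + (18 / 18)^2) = 33.25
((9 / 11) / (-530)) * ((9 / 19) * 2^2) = -162 / 55385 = -0.00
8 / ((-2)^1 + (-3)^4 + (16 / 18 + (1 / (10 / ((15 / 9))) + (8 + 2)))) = 144 / 1621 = 0.09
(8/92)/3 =2/69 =0.03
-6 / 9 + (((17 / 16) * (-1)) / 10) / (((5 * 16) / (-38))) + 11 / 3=19523 / 6400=3.05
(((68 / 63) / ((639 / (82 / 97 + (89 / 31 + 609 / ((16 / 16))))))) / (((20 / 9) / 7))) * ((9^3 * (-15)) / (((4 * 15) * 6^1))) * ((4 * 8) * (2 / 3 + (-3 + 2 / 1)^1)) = 1127572056 / 1067485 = 1056.29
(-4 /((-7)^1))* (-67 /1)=-268 /7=-38.29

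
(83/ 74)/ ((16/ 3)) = 249/ 1184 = 0.21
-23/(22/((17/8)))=-391/176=-2.22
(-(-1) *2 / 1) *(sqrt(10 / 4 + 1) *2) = 2 *sqrt(14) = 7.48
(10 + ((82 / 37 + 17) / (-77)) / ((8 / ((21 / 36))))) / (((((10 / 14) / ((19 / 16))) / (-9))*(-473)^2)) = -155613591 / 233107719680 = -0.00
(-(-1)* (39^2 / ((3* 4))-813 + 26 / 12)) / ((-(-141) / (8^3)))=-1050752 / 423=-2484.05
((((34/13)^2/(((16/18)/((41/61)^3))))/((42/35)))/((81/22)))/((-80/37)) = -0.24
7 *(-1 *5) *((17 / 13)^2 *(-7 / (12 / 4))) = 70805 / 507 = 139.65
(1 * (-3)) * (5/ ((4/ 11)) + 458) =-5661/ 4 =-1415.25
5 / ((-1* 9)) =-0.56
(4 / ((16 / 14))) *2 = 7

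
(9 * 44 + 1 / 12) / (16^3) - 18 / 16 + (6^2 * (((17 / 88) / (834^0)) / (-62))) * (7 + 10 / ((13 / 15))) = -677152543 / 217890816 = -3.11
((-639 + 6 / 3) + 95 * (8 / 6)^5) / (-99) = 57511 / 24057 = 2.39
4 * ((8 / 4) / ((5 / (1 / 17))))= 8 / 85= 0.09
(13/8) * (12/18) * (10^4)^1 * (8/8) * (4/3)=130000/9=14444.44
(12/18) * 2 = 4/3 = 1.33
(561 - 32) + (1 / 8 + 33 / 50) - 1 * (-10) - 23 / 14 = 753399 / 1400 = 538.14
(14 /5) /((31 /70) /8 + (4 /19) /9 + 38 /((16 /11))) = 268128 /2509271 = 0.11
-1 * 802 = -802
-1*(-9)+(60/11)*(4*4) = 1059/11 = 96.27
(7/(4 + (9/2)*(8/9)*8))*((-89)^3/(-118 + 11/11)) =4934783/4212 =1171.60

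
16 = 16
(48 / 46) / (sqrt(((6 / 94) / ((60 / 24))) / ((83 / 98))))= 4* sqrt(58515) / 161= 6.01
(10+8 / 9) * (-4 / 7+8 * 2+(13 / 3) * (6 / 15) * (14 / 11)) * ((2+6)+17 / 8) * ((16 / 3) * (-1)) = -570304 / 55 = -10369.16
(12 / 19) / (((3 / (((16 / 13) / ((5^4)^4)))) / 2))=128 / 37689208984375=0.00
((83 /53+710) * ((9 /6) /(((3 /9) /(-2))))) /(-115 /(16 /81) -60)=1810224 /181525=9.97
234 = 234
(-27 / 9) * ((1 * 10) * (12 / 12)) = -30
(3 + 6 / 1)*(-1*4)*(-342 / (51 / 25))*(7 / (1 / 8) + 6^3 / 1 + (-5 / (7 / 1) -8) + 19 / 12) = 190228950 / 119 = 1598562.61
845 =845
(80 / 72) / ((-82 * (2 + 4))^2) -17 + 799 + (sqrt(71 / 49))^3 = 71 * sqrt(71) / 343 + 851823221 / 1089288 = 783.74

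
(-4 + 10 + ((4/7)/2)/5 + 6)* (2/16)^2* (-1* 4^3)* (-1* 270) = 22788/7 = 3255.43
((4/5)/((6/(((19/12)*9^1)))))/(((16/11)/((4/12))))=209/480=0.44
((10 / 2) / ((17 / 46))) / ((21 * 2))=115 / 357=0.32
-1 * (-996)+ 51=1047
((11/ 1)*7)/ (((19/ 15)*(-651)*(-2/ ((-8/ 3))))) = -220/ 1767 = -0.12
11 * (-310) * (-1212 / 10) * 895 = 369896340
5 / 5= 1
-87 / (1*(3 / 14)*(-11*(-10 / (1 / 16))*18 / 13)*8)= -2639 / 126720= -0.02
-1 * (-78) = 78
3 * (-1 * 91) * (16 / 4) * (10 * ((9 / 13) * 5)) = -37800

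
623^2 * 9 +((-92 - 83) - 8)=3492978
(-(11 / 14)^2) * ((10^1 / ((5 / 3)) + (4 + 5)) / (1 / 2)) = -1815 / 98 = -18.52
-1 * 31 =-31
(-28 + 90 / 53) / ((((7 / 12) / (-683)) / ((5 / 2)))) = 28563060 / 371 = 76989.38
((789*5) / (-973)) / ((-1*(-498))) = -1315 / 161518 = -0.01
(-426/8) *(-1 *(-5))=-1065/4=-266.25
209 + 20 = 229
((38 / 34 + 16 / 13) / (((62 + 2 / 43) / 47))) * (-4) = -1048899 / 147407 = -7.12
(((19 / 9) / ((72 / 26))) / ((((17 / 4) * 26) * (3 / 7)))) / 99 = 133 / 817938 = 0.00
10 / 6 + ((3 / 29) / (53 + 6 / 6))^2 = 454141 / 272484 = 1.67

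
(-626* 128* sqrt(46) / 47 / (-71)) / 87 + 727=80128* sqrt(46) / 290319 + 727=728.87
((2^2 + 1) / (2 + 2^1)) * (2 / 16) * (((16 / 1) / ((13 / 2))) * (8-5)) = 15 / 13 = 1.15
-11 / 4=-2.75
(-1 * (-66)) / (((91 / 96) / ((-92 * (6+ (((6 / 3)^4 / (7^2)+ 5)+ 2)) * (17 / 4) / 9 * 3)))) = -539242176 / 4459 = -120933.43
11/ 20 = 0.55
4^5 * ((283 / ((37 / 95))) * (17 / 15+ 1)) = 176193536 / 111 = 1587329.15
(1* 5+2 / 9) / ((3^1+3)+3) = 47 / 81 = 0.58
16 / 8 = 2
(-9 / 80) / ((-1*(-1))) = -9 / 80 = -0.11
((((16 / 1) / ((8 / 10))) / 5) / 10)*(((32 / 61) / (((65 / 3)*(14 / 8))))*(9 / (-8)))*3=-2592 / 138775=-0.02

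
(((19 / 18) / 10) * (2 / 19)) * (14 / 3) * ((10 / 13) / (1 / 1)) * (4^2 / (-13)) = -224 / 4563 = -0.05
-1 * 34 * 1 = -34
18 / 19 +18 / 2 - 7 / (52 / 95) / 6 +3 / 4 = 50779 / 5928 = 8.57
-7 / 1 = -7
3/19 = 0.16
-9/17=-0.53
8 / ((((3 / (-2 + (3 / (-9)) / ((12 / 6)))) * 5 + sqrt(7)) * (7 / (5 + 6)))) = -102960 / 48419-14872 * sqrt(7) / 48419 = -2.94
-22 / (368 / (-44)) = 121 / 46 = 2.63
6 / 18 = 1 / 3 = 0.33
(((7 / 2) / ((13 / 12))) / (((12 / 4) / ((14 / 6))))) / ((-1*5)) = -98 / 195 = -0.50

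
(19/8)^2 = 5.64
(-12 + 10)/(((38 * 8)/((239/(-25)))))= 239/3800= 0.06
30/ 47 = 0.64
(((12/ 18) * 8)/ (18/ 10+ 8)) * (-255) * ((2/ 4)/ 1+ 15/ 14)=-218.08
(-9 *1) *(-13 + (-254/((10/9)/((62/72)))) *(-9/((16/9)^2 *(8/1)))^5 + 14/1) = -13780523946923212257/720575940379279360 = -19.12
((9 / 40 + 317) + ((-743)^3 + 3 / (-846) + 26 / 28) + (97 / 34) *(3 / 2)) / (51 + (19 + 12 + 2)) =-275291096280379 / 56377440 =-4883001.01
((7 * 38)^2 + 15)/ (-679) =-70771/ 679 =-104.23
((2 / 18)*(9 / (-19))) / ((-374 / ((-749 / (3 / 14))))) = -5243 / 10659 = -0.49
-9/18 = -1/2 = -0.50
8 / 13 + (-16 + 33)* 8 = 1776 / 13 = 136.62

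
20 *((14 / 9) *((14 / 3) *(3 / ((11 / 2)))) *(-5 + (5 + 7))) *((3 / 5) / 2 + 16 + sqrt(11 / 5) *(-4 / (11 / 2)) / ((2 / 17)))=894544 / 99 - 746368 *sqrt(55) / 1089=3952.96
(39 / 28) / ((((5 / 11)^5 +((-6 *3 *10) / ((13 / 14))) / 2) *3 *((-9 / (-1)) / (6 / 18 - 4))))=299393809 / 153380028060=0.00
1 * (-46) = -46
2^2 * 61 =244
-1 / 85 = -0.01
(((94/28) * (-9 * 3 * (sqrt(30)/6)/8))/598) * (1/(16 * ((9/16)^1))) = -47 * sqrt(30)/133952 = -0.00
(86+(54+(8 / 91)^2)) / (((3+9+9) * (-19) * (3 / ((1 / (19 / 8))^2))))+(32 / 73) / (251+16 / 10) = -696533242336 / 36657921610947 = -0.02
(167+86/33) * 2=11194/33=339.21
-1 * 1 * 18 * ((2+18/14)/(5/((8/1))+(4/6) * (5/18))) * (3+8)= -983664/1225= -802.99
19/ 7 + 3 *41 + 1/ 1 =887/ 7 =126.71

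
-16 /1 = -16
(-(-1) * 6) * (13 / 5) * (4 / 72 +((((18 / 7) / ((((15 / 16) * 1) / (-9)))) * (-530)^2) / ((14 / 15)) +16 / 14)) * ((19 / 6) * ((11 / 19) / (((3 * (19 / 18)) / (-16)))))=14992884519184 / 13965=1073604333.63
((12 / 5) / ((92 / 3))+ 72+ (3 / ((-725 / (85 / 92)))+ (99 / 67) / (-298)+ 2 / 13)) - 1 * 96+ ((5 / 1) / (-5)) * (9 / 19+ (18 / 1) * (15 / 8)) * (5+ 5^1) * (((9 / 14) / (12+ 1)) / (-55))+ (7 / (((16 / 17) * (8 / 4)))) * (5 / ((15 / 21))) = 3993723215871 / 1558659366880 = 2.56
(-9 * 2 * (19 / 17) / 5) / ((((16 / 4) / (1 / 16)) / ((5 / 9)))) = -19 / 544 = -0.03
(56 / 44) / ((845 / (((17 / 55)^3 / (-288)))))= -34391 / 222689610000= -0.00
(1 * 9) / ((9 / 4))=4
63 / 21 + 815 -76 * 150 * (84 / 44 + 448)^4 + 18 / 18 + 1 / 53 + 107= -362452029762131878561 / 775973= -467093609909277.61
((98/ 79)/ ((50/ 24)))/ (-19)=-0.03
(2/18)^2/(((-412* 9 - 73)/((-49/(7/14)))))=98/306261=0.00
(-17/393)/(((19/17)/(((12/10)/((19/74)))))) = -42772/236455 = -0.18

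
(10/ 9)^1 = 10/ 9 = 1.11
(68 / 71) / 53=0.02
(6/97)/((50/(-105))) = -0.13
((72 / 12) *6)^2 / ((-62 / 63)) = -40824 / 31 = -1316.90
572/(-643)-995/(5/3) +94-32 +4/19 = -6544391/12217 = -535.68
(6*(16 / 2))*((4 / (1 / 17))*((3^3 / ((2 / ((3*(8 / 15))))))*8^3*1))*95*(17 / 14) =29148512256 / 7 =4164073179.43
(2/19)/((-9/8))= -16/171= -0.09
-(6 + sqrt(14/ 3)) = -6 - sqrt(42)/ 3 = -8.16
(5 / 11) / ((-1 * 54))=-0.01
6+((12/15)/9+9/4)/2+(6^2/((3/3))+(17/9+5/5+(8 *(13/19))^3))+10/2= 177008773/823080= 215.06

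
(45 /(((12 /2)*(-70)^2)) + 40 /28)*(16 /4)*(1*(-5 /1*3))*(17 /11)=-132.61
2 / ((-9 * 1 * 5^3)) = -2 / 1125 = -0.00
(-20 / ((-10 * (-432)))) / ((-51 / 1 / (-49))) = -49 / 11016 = -0.00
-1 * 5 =-5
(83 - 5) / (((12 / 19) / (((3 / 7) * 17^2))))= 214149 / 14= 15296.36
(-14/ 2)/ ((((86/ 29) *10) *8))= -203/ 6880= -0.03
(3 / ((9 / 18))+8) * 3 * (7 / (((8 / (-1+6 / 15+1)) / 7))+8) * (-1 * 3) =-13167 / 10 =-1316.70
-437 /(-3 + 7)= -437 /4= -109.25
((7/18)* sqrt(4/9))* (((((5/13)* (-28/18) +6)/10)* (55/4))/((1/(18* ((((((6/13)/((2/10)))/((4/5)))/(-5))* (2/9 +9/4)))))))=-2706935/54756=-49.44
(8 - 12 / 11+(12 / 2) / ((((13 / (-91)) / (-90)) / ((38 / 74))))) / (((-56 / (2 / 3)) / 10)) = -1982080 / 8547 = -231.90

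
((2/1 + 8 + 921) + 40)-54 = 917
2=2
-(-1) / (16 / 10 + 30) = 5 / 158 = 0.03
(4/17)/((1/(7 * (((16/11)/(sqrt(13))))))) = 448 * sqrt(13)/2431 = 0.66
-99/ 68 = -1.46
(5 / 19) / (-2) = -5 / 38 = -0.13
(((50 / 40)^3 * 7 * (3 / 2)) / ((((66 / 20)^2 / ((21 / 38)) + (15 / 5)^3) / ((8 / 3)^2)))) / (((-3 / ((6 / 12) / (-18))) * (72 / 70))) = 5359375 / 190671408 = 0.03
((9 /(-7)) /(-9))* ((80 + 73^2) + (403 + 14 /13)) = 830.44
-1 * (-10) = 10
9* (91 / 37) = 819 / 37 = 22.14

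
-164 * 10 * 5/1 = -8200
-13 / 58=-0.22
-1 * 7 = -7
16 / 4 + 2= 6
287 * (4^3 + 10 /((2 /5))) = 25543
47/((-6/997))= -7809.83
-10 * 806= -8060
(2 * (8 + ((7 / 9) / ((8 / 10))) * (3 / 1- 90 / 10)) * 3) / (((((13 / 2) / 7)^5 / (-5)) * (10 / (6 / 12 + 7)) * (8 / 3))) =-756315 / 28561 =-26.48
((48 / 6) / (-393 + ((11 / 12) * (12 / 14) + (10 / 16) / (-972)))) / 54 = -0.00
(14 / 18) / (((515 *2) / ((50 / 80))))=7 / 14832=0.00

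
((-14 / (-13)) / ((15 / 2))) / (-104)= -7 / 5070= -0.00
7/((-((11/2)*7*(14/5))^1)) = -5/77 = -0.06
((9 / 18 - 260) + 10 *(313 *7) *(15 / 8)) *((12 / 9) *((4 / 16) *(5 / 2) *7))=1905015 / 8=238126.88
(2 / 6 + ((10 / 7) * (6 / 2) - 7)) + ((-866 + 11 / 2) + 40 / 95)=-688243 / 798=-862.46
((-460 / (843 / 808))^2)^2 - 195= 19084323406462011525805 / 505022001201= 37789093071.35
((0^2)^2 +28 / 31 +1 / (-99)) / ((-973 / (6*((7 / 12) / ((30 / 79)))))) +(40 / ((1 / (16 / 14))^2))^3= 429420535563763189 / 3011280273540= 142603.97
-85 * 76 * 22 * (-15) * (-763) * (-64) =104100057600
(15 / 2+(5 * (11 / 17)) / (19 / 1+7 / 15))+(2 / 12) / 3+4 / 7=2593543 / 312732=8.29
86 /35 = 2.46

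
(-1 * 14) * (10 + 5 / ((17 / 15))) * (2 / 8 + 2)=-15435 / 34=-453.97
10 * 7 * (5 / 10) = 35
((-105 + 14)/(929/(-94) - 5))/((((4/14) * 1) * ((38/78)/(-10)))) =-11676210/26581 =-439.27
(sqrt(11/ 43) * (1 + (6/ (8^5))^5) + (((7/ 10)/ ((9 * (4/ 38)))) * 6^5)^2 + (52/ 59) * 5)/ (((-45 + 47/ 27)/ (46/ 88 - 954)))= 1337292727126854023414024577 * sqrt(473)/ 2608937476592095673339346944 + 13788900848723859/ 18950800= 727615776.64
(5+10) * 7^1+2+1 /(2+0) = 215 /2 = 107.50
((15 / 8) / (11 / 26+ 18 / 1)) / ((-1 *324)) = -65 / 206928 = -0.00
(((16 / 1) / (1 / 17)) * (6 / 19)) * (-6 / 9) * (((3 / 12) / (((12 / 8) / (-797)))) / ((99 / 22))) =867136 / 513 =1690.32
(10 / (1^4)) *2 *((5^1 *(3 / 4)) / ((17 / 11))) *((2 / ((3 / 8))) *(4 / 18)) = 8800 / 153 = 57.52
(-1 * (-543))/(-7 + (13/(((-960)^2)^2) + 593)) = 461195182080000/497717084160013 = 0.93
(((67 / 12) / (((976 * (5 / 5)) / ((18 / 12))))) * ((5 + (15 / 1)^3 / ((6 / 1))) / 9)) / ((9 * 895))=15209 / 226416384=0.00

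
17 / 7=2.43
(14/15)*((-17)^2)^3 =337925966/15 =22528397.73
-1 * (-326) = 326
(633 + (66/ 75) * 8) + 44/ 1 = 17101/ 25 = 684.04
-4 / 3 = -1.33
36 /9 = 4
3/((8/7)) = 21/8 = 2.62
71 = 71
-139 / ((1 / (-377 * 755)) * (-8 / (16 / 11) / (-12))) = 949542360 / 11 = 86322032.73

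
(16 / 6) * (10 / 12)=20 / 9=2.22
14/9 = 1.56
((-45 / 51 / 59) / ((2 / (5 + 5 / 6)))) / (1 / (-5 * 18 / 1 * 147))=1157625 / 2006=577.08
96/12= 8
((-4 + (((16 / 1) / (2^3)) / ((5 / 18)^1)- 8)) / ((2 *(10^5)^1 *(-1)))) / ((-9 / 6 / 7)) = -7 / 62500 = -0.00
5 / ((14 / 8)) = 20 / 7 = 2.86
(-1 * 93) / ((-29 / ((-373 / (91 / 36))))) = -1248804 / 2639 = -473.21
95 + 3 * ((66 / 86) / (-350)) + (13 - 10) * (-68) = -1640549 / 15050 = -109.01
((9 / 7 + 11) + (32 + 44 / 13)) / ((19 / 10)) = 43380 / 1729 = 25.09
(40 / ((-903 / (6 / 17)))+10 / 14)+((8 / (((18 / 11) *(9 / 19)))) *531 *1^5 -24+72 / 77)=2764969609 / 506583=5458.08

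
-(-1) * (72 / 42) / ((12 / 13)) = 13 / 7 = 1.86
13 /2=6.50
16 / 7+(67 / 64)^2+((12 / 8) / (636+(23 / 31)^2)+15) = 322444262963 / 17539379200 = 18.38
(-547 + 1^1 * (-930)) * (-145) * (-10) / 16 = -1070825 / 8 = -133853.12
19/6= 3.17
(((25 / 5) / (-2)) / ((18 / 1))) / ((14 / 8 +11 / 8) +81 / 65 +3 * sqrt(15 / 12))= -1477450 / 19120761 +169000 * sqrt(5) / 6373587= -0.02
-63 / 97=-0.65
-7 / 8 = -0.88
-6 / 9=-2 / 3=-0.67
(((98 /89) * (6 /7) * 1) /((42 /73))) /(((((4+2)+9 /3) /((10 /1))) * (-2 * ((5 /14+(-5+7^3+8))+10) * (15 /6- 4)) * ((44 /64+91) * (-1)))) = -327040 /17587227789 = -0.00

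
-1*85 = -85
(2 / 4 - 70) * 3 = -417 / 2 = -208.50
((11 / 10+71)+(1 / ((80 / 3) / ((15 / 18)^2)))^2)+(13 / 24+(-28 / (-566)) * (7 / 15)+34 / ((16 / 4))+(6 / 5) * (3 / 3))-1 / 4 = 4283351087 / 52162560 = 82.12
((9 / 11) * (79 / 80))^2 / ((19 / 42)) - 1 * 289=-287.56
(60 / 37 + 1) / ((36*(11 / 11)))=97 / 1332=0.07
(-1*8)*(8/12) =-16/3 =-5.33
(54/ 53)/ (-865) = -54/ 45845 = -0.00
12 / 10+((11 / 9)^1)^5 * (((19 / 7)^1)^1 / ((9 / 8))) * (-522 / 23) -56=-9704015666 / 47534445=-204.15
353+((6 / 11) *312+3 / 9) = 17276 / 33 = 523.52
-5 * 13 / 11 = -65 / 11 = -5.91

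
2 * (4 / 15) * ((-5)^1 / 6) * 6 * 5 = -40 / 3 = -13.33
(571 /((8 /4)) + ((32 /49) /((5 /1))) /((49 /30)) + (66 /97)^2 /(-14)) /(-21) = -12901585087 /948822378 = -13.60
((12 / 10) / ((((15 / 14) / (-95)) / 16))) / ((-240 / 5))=532 / 15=35.47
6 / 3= 2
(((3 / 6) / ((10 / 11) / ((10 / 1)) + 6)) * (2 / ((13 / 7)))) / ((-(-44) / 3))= 21 / 3484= 0.01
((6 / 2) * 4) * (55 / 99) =20 / 3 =6.67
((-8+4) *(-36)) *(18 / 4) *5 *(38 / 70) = 12312 / 7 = 1758.86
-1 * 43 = -43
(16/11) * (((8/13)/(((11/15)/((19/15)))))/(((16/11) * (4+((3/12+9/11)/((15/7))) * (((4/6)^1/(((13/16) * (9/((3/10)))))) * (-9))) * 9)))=475/15594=0.03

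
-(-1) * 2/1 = 2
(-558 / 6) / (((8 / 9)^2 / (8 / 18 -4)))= 837 / 2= 418.50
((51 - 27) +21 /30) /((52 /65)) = 30.88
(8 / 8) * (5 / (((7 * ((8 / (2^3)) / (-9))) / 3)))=-135 / 7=-19.29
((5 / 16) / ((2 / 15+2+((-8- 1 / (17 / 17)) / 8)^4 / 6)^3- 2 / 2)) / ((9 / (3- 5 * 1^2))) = -128849018880000 / 23803636604880349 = -0.01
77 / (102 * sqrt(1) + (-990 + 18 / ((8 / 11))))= -308 / 3453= -0.09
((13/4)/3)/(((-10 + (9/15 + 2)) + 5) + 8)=0.19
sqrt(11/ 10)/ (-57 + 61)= sqrt(110)/ 40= 0.26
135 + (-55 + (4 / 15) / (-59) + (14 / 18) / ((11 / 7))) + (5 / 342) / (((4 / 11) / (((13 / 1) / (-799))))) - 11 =82157503163 / 1182296280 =69.49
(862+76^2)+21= 6659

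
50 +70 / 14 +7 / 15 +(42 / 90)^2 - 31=5554 / 225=24.68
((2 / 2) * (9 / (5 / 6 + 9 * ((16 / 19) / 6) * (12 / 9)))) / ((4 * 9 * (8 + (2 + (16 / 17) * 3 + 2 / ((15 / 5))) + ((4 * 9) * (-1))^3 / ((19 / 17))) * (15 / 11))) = -0.00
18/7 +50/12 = 283/42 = 6.74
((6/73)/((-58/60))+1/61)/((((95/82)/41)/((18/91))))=-536353308/1116389365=-0.48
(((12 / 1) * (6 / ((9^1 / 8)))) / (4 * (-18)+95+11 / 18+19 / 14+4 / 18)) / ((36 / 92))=448 / 69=6.49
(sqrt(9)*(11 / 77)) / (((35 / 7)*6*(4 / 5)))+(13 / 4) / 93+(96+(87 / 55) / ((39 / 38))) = 363412961 / 3723720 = 97.59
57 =57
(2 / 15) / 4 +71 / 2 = 533 / 15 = 35.53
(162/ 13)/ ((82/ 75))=6075/ 533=11.40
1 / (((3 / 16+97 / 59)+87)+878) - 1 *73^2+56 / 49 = -34038729647 / 6388823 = -5327.86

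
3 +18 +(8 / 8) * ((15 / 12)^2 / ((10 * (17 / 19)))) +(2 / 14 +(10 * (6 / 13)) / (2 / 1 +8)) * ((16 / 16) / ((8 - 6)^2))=1055709 / 49504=21.33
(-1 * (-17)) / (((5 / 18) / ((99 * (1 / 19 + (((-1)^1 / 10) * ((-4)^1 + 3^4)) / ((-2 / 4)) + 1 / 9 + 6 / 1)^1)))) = 62058942 / 475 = 130650.40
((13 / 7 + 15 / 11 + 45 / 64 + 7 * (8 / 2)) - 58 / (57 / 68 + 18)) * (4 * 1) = 26013167 / 225456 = 115.38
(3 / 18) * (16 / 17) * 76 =608 / 51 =11.92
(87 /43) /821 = 87 /35303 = 0.00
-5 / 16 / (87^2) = -5 / 121104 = -0.00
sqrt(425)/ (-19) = -5 * sqrt(17)/ 19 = -1.09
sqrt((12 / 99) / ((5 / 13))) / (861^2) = 2 * sqrt(2145) / 122317965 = 0.00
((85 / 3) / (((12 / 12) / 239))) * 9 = 60945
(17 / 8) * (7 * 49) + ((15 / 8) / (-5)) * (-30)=5921 / 8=740.12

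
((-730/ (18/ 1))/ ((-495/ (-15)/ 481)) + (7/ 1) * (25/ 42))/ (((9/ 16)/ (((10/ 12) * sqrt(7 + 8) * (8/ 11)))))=-55784800 * sqrt(15)/ 88209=-2449.34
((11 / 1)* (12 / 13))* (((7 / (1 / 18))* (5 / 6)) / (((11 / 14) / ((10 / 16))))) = 11025 / 13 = 848.08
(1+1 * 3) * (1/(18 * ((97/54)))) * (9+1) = 120/97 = 1.24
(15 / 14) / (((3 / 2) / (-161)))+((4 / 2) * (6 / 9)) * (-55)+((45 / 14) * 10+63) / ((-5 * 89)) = -1761973 / 9345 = -188.55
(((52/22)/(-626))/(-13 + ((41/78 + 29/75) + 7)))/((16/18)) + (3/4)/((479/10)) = 359794005/21815577916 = 0.02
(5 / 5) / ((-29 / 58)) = -2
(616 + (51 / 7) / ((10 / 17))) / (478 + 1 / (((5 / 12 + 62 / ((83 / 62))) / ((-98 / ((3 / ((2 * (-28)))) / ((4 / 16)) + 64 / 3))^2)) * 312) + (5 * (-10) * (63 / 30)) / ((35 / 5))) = 2991377812955311 / 2204079936741970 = 1.36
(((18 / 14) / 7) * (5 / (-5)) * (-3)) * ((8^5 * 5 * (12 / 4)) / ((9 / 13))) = 19169280 / 49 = 391209.80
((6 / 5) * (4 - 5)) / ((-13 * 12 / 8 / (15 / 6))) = 2 / 13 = 0.15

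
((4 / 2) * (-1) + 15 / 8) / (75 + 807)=-1 / 7056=-0.00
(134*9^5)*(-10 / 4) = -19781415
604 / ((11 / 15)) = 9060 / 11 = 823.64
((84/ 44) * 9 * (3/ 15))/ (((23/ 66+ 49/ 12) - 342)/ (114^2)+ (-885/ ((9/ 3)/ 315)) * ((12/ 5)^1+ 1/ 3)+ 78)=-3274992/ 241993082435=-0.00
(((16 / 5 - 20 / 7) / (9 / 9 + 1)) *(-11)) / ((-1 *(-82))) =-33 / 1435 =-0.02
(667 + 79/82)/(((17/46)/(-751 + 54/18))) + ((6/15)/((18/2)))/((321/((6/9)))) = -2402071010296/1776735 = -1351957.95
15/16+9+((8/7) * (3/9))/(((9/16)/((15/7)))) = 80359/7056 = 11.39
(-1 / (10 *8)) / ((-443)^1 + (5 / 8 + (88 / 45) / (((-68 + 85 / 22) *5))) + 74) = 0.00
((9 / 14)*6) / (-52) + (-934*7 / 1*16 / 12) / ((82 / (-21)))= 33316541 / 14924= 2232.41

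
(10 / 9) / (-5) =-2 / 9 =-0.22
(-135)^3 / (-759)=820125 / 253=3241.60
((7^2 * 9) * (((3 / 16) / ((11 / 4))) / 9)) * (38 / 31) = 2793 / 682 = 4.10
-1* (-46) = 46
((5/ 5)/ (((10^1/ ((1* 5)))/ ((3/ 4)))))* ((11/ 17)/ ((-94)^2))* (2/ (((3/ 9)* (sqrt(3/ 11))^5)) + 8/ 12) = 11/ 600848 + 1331* sqrt(33)/ 1802544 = 0.00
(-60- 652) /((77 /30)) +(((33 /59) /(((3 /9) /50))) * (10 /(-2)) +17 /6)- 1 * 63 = -20635963 /27258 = -757.06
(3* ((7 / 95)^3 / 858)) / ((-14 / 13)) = -49 / 37724500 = -0.00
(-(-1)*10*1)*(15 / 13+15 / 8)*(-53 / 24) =-27825 / 416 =-66.89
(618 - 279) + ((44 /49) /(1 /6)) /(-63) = 348743 /1029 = 338.91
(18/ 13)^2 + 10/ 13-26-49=-12221/ 169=-72.31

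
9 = 9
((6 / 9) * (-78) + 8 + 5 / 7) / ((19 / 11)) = -3333 / 133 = -25.06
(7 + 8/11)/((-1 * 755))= -0.01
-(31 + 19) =-50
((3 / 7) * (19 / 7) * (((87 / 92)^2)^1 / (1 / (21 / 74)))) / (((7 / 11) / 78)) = 555254271 / 15345232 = 36.18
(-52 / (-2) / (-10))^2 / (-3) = -2.25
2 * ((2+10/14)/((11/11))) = 5.43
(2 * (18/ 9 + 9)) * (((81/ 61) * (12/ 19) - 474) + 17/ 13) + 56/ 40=-781930621/ 75335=-10379.38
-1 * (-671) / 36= 671 / 36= 18.64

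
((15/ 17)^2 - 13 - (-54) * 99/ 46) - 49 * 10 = -2565769/ 6647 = -386.00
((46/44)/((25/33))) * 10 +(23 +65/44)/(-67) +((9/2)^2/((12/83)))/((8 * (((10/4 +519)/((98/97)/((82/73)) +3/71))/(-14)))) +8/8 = 34708810032779/2480605389680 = 13.99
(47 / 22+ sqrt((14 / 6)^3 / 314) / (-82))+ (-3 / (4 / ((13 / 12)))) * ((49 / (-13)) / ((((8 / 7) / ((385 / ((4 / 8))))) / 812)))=294879191 / 176 - 7 * sqrt(6594) / 231732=1675449.95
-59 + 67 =8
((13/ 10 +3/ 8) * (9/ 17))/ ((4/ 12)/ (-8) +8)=1809/ 16235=0.11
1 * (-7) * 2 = -14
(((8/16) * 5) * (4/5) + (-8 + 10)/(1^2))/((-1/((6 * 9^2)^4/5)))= -223154201664/5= -44630840332.80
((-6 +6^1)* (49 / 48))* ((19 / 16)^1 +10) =0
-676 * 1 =-676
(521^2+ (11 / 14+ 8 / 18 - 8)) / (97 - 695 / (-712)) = 2770.41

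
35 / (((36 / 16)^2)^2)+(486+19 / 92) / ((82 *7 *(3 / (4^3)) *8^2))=13926497 / 8450568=1.65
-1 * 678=-678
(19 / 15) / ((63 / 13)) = 247 / 945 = 0.26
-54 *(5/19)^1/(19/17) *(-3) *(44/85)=7128/361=19.75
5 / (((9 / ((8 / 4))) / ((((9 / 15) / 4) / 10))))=1 / 60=0.02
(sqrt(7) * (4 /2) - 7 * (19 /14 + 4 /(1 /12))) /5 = -691 /10 + 2 * sqrt(7) /5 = -68.04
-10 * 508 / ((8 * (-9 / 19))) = 12065 / 9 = 1340.56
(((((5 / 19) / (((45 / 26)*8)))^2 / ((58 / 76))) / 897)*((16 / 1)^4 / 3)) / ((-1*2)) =-53248 / 9238617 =-0.01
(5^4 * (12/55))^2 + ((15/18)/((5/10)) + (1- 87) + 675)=19185.71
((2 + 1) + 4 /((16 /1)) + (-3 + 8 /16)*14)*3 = -381 /4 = -95.25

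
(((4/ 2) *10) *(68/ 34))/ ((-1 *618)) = -20/ 309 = -0.06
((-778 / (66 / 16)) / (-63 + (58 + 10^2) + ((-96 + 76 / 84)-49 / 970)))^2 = 1785988740121600 / 1066610281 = 1674452.96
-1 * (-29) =29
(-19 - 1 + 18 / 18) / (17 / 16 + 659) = -304 / 10561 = -0.03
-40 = -40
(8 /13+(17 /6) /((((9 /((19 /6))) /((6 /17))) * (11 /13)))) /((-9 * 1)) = -7963 /69498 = -0.11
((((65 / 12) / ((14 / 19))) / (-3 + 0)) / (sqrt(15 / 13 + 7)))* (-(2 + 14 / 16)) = 28405* sqrt(1378) / 427392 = 2.47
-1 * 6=-6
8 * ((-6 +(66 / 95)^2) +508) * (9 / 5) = 326513232 / 45125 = 7235.75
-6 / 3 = -2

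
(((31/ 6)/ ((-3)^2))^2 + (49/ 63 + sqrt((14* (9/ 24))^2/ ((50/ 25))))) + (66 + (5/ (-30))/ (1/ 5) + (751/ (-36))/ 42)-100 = -1397107/ 40824 + 21* sqrt(2)/ 8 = -30.51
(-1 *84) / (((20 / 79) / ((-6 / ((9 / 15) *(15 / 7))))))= 7742 / 5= 1548.40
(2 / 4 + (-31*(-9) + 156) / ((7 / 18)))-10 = 15527 / 14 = 1109.07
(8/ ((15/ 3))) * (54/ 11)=432/ 55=7.85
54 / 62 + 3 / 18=193 / 186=1.04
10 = 10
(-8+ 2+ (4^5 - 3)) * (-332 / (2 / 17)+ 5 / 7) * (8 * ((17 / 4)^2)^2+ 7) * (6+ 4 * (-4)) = 1199063003625 / 16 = 74941437726.56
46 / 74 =23 / 37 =0.62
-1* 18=-18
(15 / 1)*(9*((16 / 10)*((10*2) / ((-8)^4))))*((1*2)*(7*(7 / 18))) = 735 / 128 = 5.74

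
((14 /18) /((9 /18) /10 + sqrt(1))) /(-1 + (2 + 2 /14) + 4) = 35 /243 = 0.14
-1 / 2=-0.50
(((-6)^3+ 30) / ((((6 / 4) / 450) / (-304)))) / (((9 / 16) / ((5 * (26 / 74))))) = 52978162.16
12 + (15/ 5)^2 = 21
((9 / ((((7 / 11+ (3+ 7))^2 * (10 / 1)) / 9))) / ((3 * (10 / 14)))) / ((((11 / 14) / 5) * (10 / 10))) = 539 / 2535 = 0.21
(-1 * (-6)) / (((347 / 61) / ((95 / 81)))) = 11590 / 9369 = 1.24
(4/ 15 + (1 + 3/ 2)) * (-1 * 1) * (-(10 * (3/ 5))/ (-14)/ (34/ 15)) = -249/ 476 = -0.52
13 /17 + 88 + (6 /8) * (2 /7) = 21177 /238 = 88.98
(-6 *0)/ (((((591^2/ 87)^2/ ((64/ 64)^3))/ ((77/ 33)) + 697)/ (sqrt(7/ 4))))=0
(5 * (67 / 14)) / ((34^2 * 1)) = 335 / 16184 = 0.02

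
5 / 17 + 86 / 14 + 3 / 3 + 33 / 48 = 15469 / 1904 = 8.12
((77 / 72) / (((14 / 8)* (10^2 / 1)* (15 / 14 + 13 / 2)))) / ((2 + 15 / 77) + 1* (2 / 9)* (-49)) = -5929 / 63865000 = -0.00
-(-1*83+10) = 73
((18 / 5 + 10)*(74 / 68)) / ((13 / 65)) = 74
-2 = -2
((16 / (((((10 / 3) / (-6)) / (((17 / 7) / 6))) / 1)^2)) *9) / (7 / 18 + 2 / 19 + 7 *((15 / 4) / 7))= 64047024 / 3556175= 18.01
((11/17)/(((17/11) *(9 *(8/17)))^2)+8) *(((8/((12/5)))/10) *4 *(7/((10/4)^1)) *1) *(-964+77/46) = -43775503499/1520208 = -28795.73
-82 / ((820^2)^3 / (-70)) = 7 / 370739843200000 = 0.00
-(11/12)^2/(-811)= 0.00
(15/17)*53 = 795/17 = 46.76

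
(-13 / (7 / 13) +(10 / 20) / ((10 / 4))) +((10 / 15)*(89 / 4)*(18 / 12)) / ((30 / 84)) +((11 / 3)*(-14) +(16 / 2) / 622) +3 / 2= -74867 / 6531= -11.46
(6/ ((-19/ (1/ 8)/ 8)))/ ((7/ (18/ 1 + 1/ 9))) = -326/ 399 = -0.82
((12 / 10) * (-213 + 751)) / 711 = 1076 / 1185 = 0.91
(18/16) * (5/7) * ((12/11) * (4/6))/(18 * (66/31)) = 0.02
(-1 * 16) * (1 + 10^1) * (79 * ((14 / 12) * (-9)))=145992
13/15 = 0.87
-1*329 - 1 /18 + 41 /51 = -100445 /306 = -328.25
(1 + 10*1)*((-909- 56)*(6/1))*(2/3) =-42460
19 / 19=1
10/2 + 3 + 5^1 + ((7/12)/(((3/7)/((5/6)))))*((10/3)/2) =9649/648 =14.89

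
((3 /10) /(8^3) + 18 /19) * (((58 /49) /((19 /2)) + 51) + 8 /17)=48.91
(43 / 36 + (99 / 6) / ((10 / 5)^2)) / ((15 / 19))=7277 / 1080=6.74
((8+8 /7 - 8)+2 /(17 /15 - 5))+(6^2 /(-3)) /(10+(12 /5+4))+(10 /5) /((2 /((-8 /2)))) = -34175 /8323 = -4.11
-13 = -13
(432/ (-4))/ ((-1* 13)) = 8.31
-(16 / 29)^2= -256 / 841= -0.30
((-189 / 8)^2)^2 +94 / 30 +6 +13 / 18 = 311530.81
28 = 28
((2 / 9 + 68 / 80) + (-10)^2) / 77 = 2599 / 1980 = 1.31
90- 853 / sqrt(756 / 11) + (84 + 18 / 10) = 879 / 5- 853 * sqrt(231) / 126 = 72.91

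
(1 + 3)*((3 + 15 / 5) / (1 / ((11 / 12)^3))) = 1331 / 72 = 18.49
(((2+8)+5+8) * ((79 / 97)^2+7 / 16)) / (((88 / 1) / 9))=34303833 / 13247872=2.59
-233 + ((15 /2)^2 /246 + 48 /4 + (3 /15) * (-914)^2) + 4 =273654383 /1640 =166862.43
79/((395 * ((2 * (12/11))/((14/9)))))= 77/540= 0.14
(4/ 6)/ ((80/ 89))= 89/ 120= 0.74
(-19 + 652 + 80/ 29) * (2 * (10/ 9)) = 368740/ 261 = 1412.80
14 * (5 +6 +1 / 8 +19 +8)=2135 / 4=533.75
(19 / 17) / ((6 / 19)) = 361 / 102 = 3.54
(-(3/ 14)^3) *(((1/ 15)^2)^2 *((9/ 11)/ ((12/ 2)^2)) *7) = -1/ 32340000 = -0.00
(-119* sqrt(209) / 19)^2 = 155771 / 19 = 8198.47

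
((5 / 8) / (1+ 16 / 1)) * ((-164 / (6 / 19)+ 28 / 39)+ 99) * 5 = -136375 / 1768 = -77.14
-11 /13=-0.85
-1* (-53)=53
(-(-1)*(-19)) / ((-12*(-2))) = -19 / 24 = -0.79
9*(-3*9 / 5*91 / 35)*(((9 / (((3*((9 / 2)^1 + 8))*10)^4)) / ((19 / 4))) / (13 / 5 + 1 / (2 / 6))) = -351 / 162353515625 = -0.00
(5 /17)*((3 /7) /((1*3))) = 5 /119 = 0.04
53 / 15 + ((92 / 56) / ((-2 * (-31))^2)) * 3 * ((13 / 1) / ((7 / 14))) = 1439579 / 403620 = 3.57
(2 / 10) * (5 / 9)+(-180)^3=-52487999 / 9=-5831999.89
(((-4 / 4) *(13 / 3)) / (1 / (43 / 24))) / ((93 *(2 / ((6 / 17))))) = -559 / 37944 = -0.01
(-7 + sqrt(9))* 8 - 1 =-33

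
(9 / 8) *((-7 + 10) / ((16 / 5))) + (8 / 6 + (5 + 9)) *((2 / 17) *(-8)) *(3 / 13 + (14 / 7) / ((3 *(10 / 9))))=-10.93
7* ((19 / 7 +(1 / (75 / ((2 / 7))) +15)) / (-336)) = -4651 / 12600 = -0.37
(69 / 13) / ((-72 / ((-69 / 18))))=529 / 1872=0.28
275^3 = 20796875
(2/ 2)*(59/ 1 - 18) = 41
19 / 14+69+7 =1083 / 14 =77.36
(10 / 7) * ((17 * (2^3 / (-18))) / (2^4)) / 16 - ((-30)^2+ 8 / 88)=-19961351 / 22176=-900.13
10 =10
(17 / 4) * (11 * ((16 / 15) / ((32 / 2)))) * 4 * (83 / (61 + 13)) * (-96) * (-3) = 745008 / 185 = 4027.07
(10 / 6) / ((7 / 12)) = 20 / 7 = 2.86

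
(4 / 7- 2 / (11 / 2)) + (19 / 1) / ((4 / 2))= 1495 / 154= 9.71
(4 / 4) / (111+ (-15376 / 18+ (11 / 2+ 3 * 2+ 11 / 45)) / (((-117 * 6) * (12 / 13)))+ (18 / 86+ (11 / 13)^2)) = 423811440 / 47986219261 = 0.01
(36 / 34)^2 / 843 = 108 / 81209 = 0.00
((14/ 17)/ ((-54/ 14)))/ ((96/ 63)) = -343/ 2448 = -0.14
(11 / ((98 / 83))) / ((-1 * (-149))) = 913 / 14602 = 0.06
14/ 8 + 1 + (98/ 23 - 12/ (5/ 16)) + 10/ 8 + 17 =-13.14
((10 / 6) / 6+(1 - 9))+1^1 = -121 / 18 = -6.72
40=40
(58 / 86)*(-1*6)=-174 / 43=-4.05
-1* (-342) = 342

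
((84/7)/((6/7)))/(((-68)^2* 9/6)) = 7/3468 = 0.00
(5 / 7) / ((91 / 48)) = 240 / 637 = 0.38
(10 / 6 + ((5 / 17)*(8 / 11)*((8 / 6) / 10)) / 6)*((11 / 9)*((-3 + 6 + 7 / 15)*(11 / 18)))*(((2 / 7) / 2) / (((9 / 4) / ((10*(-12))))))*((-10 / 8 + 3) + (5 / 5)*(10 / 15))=-186648176 / 2342277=-79.69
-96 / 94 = -48 / 47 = -1.02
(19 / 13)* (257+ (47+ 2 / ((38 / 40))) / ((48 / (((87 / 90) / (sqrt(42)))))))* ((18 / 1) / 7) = 9019* sqrt(42) / 101920+ 87894 / 91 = 966.44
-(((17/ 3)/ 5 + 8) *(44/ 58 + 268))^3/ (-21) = 704297002.84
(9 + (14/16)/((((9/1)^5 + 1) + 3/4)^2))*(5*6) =270.00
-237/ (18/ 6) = -79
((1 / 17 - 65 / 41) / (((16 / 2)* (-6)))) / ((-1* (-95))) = 7 / 20910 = 0.00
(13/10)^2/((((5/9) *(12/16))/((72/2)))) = 18252/125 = 146.02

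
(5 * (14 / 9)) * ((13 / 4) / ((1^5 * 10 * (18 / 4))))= 91 / 162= 0.56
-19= -19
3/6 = 1/2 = 0.50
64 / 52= 16 / 13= 1.23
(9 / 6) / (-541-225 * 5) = -3 / 3332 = -0.00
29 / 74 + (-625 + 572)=-3893 / 74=-52.61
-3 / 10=-0.30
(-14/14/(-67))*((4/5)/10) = 2/1675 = 0.00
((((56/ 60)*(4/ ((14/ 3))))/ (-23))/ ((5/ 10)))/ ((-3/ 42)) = 112/ 115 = 0.97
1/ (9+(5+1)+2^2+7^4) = 1/ 2420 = 0.00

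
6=6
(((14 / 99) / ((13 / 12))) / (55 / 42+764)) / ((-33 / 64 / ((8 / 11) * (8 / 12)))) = -802816 / 5005532961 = -0.00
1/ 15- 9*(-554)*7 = 523531/ 15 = 34902.07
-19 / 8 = -2.38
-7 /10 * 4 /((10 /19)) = -133 /25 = -5.32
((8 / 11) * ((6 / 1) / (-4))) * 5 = -5.45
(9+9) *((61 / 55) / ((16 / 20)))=549 / 22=24.95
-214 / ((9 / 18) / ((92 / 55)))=-39376 / 55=-715.93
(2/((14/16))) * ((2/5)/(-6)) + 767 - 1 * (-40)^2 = -87481/105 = -833.15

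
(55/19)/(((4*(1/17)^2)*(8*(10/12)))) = 9537/304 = 31.37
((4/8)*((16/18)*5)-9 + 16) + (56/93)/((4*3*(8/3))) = 10313/1116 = 9.24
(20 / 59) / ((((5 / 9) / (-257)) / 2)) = -18504 / 59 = -313.63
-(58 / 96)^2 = -0.37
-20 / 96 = -5 / 24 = -0.21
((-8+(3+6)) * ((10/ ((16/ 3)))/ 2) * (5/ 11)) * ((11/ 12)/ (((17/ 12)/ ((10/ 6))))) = 125/ 272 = 0.46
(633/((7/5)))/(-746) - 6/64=-0.70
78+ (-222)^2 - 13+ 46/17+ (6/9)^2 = 7550879/153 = 49352.15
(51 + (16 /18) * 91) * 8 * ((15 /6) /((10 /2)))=4748 /9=527.56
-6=-6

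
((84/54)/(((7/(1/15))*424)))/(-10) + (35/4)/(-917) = -357881/37492200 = -0.01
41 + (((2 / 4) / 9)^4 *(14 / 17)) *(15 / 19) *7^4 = 231783563 / 5651208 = 41.01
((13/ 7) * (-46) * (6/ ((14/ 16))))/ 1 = -28704/ 49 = -585.80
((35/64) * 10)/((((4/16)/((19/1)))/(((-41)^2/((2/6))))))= 16767975/8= 2095996.88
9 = 9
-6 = -6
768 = 768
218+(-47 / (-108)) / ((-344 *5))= 40495633 / 185760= 218.00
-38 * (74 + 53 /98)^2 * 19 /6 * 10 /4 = -32106753375 /19208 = -1671530.27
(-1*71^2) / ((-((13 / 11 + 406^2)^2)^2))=73805281 / 10809148022226057135937761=0.00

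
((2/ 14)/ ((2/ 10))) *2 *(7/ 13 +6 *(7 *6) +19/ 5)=33324/ 91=366.20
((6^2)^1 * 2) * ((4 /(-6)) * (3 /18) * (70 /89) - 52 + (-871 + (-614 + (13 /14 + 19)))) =-68053676 /623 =-109235.43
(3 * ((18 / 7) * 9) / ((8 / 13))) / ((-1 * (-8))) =3159 / 224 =14.10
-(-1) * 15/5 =3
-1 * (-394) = 394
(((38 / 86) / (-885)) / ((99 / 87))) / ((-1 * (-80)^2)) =551 / 8037216000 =0.00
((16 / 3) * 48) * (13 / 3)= 3328 / 3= 1109.33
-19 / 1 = -19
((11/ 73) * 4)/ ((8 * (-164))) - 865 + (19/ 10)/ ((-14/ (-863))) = -747.88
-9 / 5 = -1.80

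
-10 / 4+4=3 / 2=1.50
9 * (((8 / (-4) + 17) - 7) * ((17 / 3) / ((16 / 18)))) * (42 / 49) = 2754 / 7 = 393.43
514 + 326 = 840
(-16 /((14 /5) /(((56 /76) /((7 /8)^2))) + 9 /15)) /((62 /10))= -25600 /34813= -0.74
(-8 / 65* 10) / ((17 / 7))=-112 / 221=-0.51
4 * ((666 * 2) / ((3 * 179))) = 1776 / 179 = 9.92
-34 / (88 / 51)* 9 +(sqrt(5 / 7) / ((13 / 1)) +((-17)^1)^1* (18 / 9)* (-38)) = sqrt(35) / 91 +49045 / 44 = 1114.72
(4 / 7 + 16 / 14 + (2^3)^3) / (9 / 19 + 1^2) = 17081 / 49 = 348.59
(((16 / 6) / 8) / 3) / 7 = 1 / 63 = 0.02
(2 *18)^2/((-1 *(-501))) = 432/167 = 2.59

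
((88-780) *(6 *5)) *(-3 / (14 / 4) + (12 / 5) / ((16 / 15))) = -202410 / 7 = -28915.71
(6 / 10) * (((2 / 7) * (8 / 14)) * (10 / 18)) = 8 / 147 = 0.05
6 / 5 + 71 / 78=2.11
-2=-2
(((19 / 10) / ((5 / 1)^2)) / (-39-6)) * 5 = -19 / 2250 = -0.01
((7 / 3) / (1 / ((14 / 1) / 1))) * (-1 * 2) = -196 / 3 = -65.33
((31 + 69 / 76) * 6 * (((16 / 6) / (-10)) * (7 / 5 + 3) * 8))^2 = 1165812736 / 361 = 3229398.16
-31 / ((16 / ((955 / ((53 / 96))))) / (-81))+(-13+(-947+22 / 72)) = 516137983 / 1908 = 270512.57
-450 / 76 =-225 / 38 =-5.92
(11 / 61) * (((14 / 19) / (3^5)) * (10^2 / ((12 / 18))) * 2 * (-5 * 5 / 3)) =-385000 / 281637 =-1.37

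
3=3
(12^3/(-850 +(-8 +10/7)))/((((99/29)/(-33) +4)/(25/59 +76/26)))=-225115632/129919829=-1.73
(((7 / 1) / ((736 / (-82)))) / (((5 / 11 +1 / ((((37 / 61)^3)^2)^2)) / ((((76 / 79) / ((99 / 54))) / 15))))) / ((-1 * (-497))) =-5128119612549387483899 / 37709718138463826999491695520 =-0.00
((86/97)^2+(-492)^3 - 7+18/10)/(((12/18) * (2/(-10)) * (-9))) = -933807906769/9409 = -99246243.68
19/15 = 1.27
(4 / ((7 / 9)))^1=5.14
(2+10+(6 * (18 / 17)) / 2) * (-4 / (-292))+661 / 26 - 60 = -1108951 / 32266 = -34.37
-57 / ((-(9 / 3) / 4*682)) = 38 / 341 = 0.11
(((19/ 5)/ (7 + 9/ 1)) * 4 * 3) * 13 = 741/ 20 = 37.05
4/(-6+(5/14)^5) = -2151296/3223819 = -0.67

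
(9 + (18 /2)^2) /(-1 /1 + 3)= 45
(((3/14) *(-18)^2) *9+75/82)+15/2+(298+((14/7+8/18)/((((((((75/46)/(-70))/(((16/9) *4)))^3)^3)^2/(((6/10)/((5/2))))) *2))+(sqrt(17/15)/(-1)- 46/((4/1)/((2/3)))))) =743857458150709153027620617593534214581306448116207328867274555320970316640979716145944/4774753910028218402235597182178497314453125- sqrt(255)/15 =155789695587958169080458100000000000000000000.00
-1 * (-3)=3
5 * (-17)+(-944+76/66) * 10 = -313945/33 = -9513.48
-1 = -1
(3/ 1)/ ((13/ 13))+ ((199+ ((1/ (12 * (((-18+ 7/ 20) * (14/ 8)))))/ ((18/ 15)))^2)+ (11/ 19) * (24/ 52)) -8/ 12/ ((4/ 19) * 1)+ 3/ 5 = 243953308697167/ 1221595608870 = 199.70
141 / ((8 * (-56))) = -141 / 448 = -0.31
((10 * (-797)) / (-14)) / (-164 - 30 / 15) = -3985 / 1162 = -3.43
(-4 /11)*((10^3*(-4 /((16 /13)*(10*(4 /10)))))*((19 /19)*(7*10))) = 20681.82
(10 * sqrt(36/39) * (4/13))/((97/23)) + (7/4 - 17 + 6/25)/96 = -1501/9600 + 1840 * sqrt(39)/16393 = 0.54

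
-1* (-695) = 695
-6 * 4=-24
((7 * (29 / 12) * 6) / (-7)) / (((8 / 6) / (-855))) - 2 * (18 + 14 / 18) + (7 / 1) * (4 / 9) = 666985 / 72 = 9263.68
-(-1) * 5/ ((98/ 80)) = 200/ 49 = 4.08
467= 467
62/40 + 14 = 311/20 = 15.55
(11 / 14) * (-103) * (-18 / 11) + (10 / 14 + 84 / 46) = 21730 / 161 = 134.97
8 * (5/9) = 40/9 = 4.44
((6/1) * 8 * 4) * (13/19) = 2496/19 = 131.37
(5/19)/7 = 5/133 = 0.04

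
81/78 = 27/26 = 1.04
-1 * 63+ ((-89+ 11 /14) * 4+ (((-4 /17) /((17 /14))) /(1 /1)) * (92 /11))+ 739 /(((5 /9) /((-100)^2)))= 296000115867 /22253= 13301582.52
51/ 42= 17/ 14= 1.21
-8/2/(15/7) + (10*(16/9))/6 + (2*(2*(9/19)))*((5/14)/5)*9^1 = 41554/17955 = 2.31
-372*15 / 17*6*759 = -25411320 / 17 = -1494783.53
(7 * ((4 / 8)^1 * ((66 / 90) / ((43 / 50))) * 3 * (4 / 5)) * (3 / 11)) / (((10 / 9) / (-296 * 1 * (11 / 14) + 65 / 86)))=-3767931 / 9245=-407.56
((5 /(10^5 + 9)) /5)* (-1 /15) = -1 /1500135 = -0.00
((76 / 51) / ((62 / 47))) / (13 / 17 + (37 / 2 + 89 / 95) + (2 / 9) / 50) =5090100 / 91045171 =0.06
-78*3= -234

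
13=13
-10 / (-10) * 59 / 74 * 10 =295 / 37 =7.97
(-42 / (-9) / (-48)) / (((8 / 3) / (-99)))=231 / 64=3.61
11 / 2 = 5.50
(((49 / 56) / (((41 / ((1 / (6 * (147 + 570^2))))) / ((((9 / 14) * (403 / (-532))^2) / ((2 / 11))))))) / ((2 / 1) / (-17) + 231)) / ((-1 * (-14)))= 30370483 / 4421602523504588800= 0.00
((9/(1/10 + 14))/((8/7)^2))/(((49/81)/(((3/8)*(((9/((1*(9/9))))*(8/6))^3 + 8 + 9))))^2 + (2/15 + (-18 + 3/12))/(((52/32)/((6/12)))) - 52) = -1718043284104875/201865294053240992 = -0.01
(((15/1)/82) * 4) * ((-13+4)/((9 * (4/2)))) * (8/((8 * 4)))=-15/164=-0.09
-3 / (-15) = 1 / 5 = 0.20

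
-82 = -82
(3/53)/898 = 3/47594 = 0.00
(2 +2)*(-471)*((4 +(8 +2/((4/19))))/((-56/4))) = 20253/7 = 2893.29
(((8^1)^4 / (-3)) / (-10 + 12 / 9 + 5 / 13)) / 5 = 53248 / 1615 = 32.97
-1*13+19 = 6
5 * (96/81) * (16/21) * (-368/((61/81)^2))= -76308480/26047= -2929.65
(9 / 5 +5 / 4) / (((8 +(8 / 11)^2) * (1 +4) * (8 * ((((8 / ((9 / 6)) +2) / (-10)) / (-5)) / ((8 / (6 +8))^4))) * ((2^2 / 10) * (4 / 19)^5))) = 8307312145 / 211441664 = 39.29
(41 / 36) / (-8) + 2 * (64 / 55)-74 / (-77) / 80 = 4429 / 2016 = 2.20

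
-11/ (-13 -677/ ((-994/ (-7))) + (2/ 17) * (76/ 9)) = 238986/ 364435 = 0.66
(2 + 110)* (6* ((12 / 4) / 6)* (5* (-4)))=-6720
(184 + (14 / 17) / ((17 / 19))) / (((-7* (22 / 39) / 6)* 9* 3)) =-231582 / 22253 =-10.41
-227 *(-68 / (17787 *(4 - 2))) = 7718 / 17787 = 0.43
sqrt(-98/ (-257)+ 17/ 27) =sqrt(5408565)/ 2313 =1.01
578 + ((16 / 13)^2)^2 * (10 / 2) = 16835938 / 28561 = 589.47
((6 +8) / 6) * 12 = 28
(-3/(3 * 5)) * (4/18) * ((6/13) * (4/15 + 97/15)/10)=-202/14625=-0.01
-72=-72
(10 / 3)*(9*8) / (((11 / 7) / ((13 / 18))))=3640 / 33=110.30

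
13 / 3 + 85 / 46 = 853 / 138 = 6.18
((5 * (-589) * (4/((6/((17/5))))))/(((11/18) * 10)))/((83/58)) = -763.31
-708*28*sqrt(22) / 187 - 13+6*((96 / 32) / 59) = -19824*sqrt(22) / 187 - 749 / 59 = -509.93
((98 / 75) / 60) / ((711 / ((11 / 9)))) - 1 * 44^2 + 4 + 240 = -24360992461 / 14397750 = -1692.00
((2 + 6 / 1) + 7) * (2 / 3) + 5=15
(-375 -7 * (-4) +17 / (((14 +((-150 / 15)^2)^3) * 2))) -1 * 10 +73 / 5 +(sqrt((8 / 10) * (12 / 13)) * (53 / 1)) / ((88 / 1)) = -341.88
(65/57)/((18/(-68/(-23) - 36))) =-1300/621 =-2.09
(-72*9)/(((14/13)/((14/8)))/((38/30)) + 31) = -160056/7777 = -20.58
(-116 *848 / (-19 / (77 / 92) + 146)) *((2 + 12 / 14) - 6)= 11902528 / 4747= 2507.38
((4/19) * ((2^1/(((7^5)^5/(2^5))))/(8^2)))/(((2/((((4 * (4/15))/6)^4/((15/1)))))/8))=65536/1567277559925220630340935746875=0.00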